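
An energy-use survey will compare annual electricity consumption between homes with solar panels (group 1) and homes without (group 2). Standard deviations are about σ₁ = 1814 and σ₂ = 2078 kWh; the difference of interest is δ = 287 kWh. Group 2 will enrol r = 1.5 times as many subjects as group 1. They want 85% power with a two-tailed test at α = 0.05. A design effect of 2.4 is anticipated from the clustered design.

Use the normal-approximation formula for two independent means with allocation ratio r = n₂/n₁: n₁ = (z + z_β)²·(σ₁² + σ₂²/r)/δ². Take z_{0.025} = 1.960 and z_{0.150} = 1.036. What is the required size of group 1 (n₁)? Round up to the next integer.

n₁ = (z_{α/2} + z_β)² · (σ₁² + σ₂²/r) / δ²
   = (1.960 + 1.036)² · (1814² + 2078²/1.5) / 287²
   = 8.9760 · (3290596 + 2878722.7) / 82369
   = 8.9760 · 6169318.7 / 82369
   = 672.29
Design effect: 2.4 × 672.29 = 1613.50.
Round up → n₁ = 1614; n₂ = r·n₁ = 1.5 × 1614 = 2421.

n₁ = 1614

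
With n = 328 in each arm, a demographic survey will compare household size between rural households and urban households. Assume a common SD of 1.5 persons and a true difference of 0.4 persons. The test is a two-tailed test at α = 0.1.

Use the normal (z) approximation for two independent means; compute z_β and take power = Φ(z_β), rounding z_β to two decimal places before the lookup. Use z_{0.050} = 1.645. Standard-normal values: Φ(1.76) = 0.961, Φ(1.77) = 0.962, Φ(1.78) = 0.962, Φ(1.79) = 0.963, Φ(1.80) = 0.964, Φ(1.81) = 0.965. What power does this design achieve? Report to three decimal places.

Power ≈ 0.962

z_β = δ·√(n/(σ₁²+σ₂²)) − z_{α/2}
    = 0.4 · √(328/4.5) − 1.645
    = 0.4 · 8.53750 − 1.645
    = 3.4150 − 1.645 = 1.7700 → 1.77
Power = Φ(1.77) = 0.962.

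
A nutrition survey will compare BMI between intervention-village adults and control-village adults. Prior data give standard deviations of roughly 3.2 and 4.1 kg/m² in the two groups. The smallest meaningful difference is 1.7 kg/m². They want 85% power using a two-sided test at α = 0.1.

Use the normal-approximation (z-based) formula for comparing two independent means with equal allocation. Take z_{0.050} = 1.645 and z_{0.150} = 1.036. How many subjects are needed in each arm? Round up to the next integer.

n = 68 per group

n = (z_{α/2} + z_β)² · (σ₁² + σ₂²) / δ²
  = (1.645 + 1.036)² · (3.2² + 4.1² = 27.05) / 1.7²
  = 7.1878 · 27.05 / 2.89
  = 67.28
Round up → n = 68 per group.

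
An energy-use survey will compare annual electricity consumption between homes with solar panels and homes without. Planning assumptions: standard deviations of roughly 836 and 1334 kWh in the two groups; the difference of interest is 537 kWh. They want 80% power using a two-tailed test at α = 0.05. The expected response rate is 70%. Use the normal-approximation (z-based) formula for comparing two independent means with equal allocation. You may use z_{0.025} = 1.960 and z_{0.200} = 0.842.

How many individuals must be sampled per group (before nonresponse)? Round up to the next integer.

n = (z_{α/2} + z_β)² · (σ₁² + σ₂²) / δ²
  = (1.960 + 0.842)² · (836² + 1334² = 2478452) / 537²
  = 7.8512 · 2478452 / 288369
  = 67.48
Adjust for 70% response: 67.48 / 0.70 = 96.40.
Round up → n = 97 per group.

n = 97 per group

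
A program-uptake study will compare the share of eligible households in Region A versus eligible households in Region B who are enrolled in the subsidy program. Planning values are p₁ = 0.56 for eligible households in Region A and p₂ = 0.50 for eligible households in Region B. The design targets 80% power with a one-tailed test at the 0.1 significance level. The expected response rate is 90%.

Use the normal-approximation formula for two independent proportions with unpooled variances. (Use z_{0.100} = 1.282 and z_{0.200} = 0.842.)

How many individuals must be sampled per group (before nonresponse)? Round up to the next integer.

n = 692 per group

n = (z_α + z_β)² · [p₁(1−p₁) + p₂(1−p₂)] / (p₁ − p₂)²
  = (1.282 + 0.842)² · (0.56·0.44 + 0.50·0.50) / (0.06)²
  = (2.124)² · (0.2464 + 0.2500) / 0.0036
  = 4.5114 · 0.4964 / 0.0036
  = 622.07
Adjust for 90% response: 622.07 / 0.90 = 691.19.
Round up → n = 692 per group.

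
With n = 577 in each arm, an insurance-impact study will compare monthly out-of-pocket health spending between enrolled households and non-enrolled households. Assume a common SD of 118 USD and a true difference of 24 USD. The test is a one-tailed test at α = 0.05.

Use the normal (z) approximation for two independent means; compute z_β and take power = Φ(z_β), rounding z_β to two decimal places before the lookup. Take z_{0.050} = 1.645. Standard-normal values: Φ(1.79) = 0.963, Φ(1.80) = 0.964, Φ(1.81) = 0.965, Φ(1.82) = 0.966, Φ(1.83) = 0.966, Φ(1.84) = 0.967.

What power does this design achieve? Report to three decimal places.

z_β = δ·√(n/(σ₁²+σ₂²)) − z_α
    = 24 · √(577/27848) − 1.645
    = 24 · 0.14394 − 1.645
    = 3.4546 − 1.645 = 1.8096 → 1.81
Power = Φ(1.81) = 0.965.

Power ≈ 0.965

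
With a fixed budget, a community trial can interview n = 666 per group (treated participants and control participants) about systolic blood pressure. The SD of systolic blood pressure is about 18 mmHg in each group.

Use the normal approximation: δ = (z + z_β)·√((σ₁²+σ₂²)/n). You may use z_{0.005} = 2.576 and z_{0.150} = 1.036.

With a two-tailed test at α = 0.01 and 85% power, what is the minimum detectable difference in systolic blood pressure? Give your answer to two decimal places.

Minimum detectable difference ≈ 3.56 mmHg

δ = (z_{α/2} + z_β) · √((σ₁²+σ₂²)/n)
  = (2.576 + 1.036) · √(648/666)
  = 3.612 · √0.97297
  = 3.612 · 0.9864
  = 3.5629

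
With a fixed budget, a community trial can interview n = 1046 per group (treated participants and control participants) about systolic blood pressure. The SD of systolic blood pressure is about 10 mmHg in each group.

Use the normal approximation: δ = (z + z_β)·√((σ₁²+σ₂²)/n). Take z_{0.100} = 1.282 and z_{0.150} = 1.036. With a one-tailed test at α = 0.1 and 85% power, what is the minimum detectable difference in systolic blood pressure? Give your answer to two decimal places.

δ = (z_α + z_β) · √((σ₁²+σ₂²)/n)
  = (1.282 + 1.036) · √(200/1046)
  = 2.318 · √0.1912
  = 2.318 · 0.4373
  = 1.0136

Minimum detectable difference ≈ 1.01 mmHg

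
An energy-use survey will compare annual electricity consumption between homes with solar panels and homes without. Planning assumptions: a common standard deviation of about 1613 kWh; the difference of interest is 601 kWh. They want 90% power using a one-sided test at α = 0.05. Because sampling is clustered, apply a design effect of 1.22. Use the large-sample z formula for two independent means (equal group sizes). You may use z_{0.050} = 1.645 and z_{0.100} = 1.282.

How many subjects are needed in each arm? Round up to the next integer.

n = (z_α + z_β)² · (σ₁² + σ₂²) / δ²
  = (1.645 + 1.282)² · (2·1613² = 5203538) / 601²
  = 8.5673 · 5203538 / 361201
  = 123.42
Design effect: 1.22 × 123.42 = 150.58.
Round up → n = 151 per group.

n = 151 per group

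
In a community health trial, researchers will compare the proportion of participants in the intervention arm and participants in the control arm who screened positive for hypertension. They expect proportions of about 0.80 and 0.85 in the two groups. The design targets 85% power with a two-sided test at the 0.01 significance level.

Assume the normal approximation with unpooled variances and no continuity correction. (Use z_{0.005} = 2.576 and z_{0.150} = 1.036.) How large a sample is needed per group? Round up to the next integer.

n = (z_{α/2} + z_β)² · [p₁(1−p₁) + p₂(1−p₂)] / (p₁ − p₂)²
  = (2.576 + 1.036)² · (0.80·0.20 + 0.85·0.15) / (-0.05)²
  = (3.612)² · (0.1600 + 0.1275) / 0.0025
  = 13.0465 · 0.2875 / 0.0025
  = 1500.35
Round up → n = 1501 per group.

n = 1501 per group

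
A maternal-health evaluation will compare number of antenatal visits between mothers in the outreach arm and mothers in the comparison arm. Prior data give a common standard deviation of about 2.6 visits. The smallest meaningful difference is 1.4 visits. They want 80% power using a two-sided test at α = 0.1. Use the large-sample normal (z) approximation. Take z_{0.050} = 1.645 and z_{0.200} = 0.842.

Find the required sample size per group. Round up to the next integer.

n = (z_{α/2} + z_β)² · (σ₁² + σ₂²) / δ²
  = (1.645 + 0.842)² · (2·2.6² = 13.52) / 1.4²
  = 6.1852 · 13.52 / 1.96
  = 42.67
Round up → n = 43 per group.

n = 43 per group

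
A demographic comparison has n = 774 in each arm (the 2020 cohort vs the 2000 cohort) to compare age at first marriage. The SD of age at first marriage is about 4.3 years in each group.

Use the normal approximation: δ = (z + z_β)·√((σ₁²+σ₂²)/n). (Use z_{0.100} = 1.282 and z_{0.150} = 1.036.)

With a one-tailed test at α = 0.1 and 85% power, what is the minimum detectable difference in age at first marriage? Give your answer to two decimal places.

δ = (z_α + z_β) · √((σ₁²+σ₂²)/n)
  = (1.282 + 1.036) · √(36.98/774)
  = 2.318 · √0.04778
  = 2.318 · 0.2186
  = 0.5067

Minimum detectable difference ≈ 0.51 years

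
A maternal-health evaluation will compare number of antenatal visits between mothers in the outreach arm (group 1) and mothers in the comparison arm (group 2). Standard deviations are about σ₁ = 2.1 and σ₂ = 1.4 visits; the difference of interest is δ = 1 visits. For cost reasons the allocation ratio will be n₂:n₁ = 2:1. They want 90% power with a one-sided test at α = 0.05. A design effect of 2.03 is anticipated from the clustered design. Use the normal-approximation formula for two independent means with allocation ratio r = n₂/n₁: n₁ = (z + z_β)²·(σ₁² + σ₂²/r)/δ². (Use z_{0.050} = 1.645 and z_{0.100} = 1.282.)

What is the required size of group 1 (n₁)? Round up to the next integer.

n₁ = 94

n₁ = (z_α + z_β)² · (σ₁² + σ₂²/r) / δ²
   = (1.645 + 1.282)² · (2.1² + 1.4²/2) / 1²
   = 8.5673 · (4.41 + 0.98) / 1
   = 8.5673 · 5.39 / 1
   = 46.18
Design effect: 2.03 × 46.18 = 93.74.
Round up → n₁ = 94; n₂ = r·n₁ = 2 × 94 = 188.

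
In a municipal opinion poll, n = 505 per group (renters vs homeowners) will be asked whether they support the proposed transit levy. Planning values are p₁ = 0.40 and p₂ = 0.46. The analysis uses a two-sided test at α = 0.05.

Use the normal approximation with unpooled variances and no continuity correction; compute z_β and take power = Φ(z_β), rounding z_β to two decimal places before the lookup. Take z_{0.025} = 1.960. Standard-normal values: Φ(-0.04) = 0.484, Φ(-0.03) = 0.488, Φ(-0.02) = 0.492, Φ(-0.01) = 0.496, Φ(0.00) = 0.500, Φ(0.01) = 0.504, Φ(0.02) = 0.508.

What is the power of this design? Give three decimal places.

Power ≈ 0.488

z_β = |p₁−p₂|·√(n/[p₁q₁+p₂q₂]) − z_{α/2}
    = 0.06 · √(505/0.4884) − 1.960
    = 0.06 · 32.1557 − 1.960
    = 1.9293 − 1.960 = -0.0307 → -0.03
Power = Φ(-0.03) = 0.488.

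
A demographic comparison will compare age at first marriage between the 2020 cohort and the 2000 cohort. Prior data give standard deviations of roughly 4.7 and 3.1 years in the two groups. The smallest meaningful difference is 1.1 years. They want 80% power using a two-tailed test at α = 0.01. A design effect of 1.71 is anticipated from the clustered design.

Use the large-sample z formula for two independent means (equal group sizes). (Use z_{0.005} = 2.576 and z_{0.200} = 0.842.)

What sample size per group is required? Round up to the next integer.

n = 524 per group

n = (z_{α/2} + z_β)² · (σ₁² + σ₂²) / δ²
  = (2.576 + 0.842)² · (4.7² + 3.1² = 31.7) / 1.1²
  = 11.6827 · 31.7 / 1.21
  = 306.07
Design effect: 1.71 × 306.07 = 523.38.
Round up → n = 524 per group.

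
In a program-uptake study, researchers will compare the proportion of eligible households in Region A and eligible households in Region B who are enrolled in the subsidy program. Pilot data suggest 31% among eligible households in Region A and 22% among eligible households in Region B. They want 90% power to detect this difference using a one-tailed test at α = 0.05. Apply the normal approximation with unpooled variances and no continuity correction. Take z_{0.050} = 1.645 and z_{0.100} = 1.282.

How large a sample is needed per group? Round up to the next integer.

n = (z_α + z_β)² · [p₁(1−p₁) + p₂(1−p₂)] / (p₁ − p₂)²
  = (1.645 + 1.282)² · (0.31·0.69 + 0.22·0.78) / (0.09)²
  = (2.927)² · (0.2139 + 0.1716) / 0.0081
  = 8.5673 · 0.3855 / 0.0081
  = 407.74
Round up → n = 408 per group.

n = 408 per group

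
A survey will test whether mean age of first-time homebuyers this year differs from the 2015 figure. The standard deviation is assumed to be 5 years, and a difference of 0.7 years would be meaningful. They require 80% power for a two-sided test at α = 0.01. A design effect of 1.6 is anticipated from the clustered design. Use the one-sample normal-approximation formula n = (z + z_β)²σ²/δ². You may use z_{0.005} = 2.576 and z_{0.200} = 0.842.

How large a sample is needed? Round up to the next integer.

n = 954

n = (z_{α/2} + z_β)² · σ² / δ²
  = (2.576 + 0.842)² · 5² / 0.7²
  = 11.6827 · 25 / 0.49
  = 596.06
Design effect: 1.6 × 596.06 = 953.69.
Round up → n = 954.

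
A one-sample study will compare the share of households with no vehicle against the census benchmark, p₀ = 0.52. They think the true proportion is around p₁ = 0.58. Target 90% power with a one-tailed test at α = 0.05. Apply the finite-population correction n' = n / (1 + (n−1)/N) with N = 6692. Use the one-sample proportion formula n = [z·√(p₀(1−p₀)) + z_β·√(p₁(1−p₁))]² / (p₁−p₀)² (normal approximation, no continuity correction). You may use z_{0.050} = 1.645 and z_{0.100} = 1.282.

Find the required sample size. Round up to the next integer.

n = 541

n = [z_α·√(p₀q₀) + z_β·√(p₁q₁)]² / (p₁ − p₀)²
  = [1.645·√(0.52·0.48) + 1.282·√(0.58·0.42)]² / (0.06)²
  = [1.645·0.4996 + 1.282·0.4936]² / 0.0036
  = [1.4546]² / 0.0036
  = 587.73
Finite-population correction (N = 6692): 587.73 / (1 + (587.73 − 1)/6692) = 540.35.
Round up → n = 541.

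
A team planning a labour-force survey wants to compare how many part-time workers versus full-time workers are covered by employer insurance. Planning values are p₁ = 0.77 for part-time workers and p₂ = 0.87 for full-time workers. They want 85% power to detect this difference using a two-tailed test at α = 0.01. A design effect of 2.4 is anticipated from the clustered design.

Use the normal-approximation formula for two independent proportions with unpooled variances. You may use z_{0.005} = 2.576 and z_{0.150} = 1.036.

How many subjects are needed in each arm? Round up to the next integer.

n = (z_{α/2} + z_β)² · [p₁(1−p₁) + p₂(1−p₂)] / (p₁ − p₂)²
  = (2.576 + 1.036)² · (0.77·0.23 + 0.87·0.13) / (-0.10)²
  = (3.612)² · (0.1771 + 0.1131) / 0.0100
  = 13.0465 · 0.2902 / 0.0100
  = 378.61
Design effect: 2.4 × 378.61 = 908.67.
Round up → n = 909 per group.

n = 909 per group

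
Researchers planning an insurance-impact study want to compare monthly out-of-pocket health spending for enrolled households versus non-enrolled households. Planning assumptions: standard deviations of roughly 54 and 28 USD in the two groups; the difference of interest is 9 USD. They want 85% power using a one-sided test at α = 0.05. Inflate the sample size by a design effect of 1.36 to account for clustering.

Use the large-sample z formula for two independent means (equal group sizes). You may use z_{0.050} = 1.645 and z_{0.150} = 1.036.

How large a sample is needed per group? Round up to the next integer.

n = 447 per group

n = (z_α + z_β)² · (σ₁² + σ₂²) / δ²
  = (1.645 + 1.036)² · (54² + 28² = 3700) / 9²
  = 7.1878 · 3700 / 81
  = 328.33
Design effect: 1.36 × 328.33 = 446.53.
Round up → n = 447 per group.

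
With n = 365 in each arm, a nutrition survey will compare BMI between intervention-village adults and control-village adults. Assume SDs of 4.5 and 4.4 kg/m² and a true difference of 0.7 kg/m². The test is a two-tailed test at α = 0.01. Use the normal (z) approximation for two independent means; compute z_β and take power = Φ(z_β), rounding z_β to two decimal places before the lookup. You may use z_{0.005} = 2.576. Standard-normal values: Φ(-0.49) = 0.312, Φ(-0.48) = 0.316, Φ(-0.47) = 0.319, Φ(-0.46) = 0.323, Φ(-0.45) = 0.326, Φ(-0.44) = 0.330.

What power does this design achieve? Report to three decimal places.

Power ≈ 0.326

z_β = δ·√(n/(σ₁²+σ₂²)) − z_{α/2}
    = 0.7 · √(365/39.61) − 2.576
    = 0.7 · 3.03560 − 2.576
    = 2.1249 − 2.576 = -0.4511 → -0.45
Power = Φ(-0.45) = 0.326.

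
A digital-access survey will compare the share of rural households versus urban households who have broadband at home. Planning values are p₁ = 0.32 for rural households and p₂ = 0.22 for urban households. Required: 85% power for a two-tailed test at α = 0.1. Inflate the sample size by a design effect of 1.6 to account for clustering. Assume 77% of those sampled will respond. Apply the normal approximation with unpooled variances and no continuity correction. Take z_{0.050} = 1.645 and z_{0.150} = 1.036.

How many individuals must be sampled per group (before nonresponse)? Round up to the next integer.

n = 582 per group

n = (z_{α/2} + z_β)² · [p₁(1−p₁) + p₂(1−p₂)] / (p₁ − p₂)²
  = (1.645 + 1.036)² · (0.32·0.68 + 0.22·0.78) / (0.10)²
  = (2.681)² · (0.2176 + 0.1716) / 0.0100
  = 7.1878 · 0.3892 / 0.0100
  = 279.75
Design effect: 1.6 × 279.75 = 447.60.
Adjust for 77% response: 447.60 / 0.77 = 581.29.
Round up → n = 582 per group.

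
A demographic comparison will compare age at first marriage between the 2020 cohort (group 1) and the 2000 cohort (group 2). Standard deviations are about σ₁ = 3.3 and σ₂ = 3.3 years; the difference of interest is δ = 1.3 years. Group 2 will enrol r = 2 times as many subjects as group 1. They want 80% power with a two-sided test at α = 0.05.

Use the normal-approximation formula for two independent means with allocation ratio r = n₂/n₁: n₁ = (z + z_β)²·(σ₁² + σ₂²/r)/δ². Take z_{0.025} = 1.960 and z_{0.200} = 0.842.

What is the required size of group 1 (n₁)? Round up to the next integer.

n₁ = 76

n₁ = (z_{α/2} + z_β)² · (σ₁² + σ₂²/r) / δ²
   = (1.960 + 0.842)² · (3.3² + 3.3²/2) / 1.3²
   = 7.8512 · (10.89 + 5.445) / 1.69
   = 7.8512 · 16.335 / 1.69
   = 75.89
Round up → n₁ = 76; n₂ = r·n₁ = 2 × 76 = 152.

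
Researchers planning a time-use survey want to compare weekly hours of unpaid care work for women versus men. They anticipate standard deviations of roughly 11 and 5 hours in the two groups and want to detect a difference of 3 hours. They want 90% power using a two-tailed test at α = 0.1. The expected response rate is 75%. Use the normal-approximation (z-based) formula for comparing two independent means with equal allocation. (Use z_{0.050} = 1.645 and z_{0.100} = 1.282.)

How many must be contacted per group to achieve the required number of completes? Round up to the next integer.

n = (z_{α/2} + z_β)² · (σ₁² + σ₂²) / δ²
  = (1.645 + 1.282)² · (11² + 5² = 146) / 3²
  = 8.5673 · 146 / 9
  = 138.98
Adjust for 75% response: 138.98 / 0.75 = 185.31.
Round up → n = 186 per group.

n = 186 per group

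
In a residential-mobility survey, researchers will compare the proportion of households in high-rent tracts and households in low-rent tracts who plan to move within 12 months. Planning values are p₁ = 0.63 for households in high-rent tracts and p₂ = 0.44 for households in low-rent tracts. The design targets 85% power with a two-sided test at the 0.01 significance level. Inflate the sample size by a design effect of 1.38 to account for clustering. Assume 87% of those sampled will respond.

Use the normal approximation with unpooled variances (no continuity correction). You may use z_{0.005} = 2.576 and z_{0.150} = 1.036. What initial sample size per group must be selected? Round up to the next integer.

n = (z_{α/2} + z_β)² · [p₁(1−p₁) + p₂(1−p₂)] / (p₁ − p₂)²
  = (2.576 + 1.036)² · (0.63·0.37 + 0.44·0.56) / (0.19)²
  = (3.612)² · (0.2331 + 0.2464) / 0.0361
  = 13.0465 · 0.4795 / 0.0361
  = 173.29
Design effect: 1.38 × 173.29 = 239.14.
Adjust for 87% response: 239.14 / 0.87 = 274.88.
Round up → n = 275 per group.

n = 275 per group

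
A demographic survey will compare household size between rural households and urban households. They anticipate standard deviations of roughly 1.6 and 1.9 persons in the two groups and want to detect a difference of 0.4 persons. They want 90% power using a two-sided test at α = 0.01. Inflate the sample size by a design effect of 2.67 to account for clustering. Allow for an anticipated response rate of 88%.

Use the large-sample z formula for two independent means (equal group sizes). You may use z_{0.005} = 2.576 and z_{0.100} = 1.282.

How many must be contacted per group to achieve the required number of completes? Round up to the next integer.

n = (z_{α/2} + z_β)² · (σ₁² + σ₂²) / δ²
  = (2.576 + 1.282)² · (1.6² + 1.9² = 6.17) / 0.4²
  = 14.8842 · 6.17 / 0.16
  = 573.97
Design effect: 2.67 × 573.97 = 1532.50.
Adjust for 88% response: 1532.50 / 0.88 = 1741.48.
Round up → n = 1742 per group.

n = 1742 per group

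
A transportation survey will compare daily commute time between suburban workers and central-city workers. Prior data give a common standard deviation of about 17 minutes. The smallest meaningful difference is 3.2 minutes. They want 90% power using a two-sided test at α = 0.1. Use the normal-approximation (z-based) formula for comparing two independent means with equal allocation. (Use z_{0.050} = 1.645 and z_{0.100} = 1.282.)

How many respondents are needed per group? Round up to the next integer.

n = 484 per group

n = (z_{α/2} + z_β)² · (σ₁² + σ₂²) / δ²
  = (1.645 + 1.282)² · (2·17² = 578) / 3.2²
  = 8.5673 · 578 / 10.24
  = 483.59
Round up → n = 484 per group.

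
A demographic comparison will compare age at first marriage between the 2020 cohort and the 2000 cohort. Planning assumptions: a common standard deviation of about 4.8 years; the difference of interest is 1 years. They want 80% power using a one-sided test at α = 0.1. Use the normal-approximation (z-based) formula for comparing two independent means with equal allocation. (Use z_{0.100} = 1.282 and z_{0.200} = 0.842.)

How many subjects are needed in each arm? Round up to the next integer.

n = 208 per group

n = (z_α + z_β)² · (σ₁² + σ₂²) / δ²
  = (1.282 + 0.842)² · (2·4.8² = 46.08) / 1²
  = 4.5114 · 46.08 / 1
  = 207.88
Round up → n = 208 per group.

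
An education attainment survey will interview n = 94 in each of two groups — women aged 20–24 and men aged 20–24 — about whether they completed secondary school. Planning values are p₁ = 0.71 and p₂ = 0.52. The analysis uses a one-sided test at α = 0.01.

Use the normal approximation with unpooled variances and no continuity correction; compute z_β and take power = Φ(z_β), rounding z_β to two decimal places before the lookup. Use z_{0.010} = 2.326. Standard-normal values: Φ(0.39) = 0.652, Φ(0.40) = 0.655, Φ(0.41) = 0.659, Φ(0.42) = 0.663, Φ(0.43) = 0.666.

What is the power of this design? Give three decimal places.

z_β = |p₁−p₂|·√(n/[p₁q₁+p₂q₂]) − z_α
    = 0.19 · √(94/0.4555) − 2.326
    = 0.19 · 14.3655 − 2.326
    = 2.7294 − 2.326 = 0.4034 → 0.40
Power = Φ(0.40) = 0.655.

Power ≈ 0.655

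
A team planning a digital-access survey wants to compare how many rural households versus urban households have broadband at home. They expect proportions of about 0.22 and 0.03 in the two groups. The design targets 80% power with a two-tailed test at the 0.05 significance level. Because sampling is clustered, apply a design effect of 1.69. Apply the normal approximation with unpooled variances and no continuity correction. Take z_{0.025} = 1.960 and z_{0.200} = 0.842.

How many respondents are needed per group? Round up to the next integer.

n = (z_{α/2} + z_β)² · [p₁(1−p₁) + p₂(1−p₂)] / (p₁ − p₂)²
  = (1.960 + 0.842)² · (0.22·0.78 + 0.03·0.97) / (0.19)²
  = (2.802)² · (0.1716 + 0.0291) / 0.0361
  = 7.8512 · 0.2007 / 0.0361
  = 43.65
Design effect: 1.69 × 43.65 = 73.77.
Round up → n = 74 per group.

n = 74 per group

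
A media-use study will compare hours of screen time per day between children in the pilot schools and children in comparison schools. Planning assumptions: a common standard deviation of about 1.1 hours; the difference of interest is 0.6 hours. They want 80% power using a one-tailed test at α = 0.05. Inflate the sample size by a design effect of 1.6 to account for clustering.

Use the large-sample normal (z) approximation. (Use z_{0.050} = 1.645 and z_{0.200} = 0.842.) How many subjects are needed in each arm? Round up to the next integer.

n = 67 per group

n = (z_α + z_β)² · (σ₁² + σ₂²) / δ²
  = (1.645 + 0.842)² · (2·1.1² = 2.42) / 0.6²
  = 6.1852 · 2.42 / 0.36
  = 41.58
Design effect: 1.6 × 41.58 = 66.52.
Round up → n = 67 per group.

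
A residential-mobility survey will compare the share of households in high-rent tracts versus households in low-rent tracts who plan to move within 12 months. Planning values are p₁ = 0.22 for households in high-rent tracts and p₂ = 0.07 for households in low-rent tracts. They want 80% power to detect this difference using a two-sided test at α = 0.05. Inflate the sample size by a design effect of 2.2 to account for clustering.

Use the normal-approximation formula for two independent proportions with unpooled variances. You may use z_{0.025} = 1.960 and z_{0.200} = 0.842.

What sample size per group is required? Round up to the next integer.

n = 182 per group

n = (z_{α/2} + z_β)² · [p₁(1−p₁) + p₂(1−p₂)] / (p₁ − p₂)²
  = (1.960 + 0.842)² · (0.22·0.78 + 0.07·0.93) / (0.15)²
  = (2.802)² · (0.1716 + 0.0651) / 0.0225
  = 7.8512 · 0.2367 / 0.0225
  = 82.59
Design effect: 2.2 × 82.59 = 181.71.
Round up → n = 182 per group.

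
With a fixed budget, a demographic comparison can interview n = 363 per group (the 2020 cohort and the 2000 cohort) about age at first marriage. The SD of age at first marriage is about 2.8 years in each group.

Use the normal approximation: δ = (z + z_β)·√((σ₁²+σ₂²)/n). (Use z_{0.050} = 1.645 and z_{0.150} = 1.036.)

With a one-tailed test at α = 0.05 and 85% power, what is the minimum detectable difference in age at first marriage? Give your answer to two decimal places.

δ = (z_α + z_β) · √((σ₁²+σ₂²)/n)
  = (1.645 + 1.036) · √(15.68/363)
  = 2.681 · √0.0432
  = 2.681 · 0.2078
  = 0.5572

Minimum detectable difference ≈ 0.56 years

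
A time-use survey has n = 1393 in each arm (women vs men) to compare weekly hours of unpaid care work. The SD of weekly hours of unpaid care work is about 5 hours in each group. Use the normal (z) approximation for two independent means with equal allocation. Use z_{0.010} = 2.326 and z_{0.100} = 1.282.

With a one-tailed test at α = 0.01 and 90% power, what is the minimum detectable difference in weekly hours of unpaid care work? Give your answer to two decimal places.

δ = (z_α + z_β) · √((σ₁²+σ₂²)/n)
  = (2.326 + 1.282) · √(50/1393)
  = 3.608 · √0.03589
  = 3.608 · 0.1895
  = 0.6836

Minimum detectable difference ≈ 0.68 hours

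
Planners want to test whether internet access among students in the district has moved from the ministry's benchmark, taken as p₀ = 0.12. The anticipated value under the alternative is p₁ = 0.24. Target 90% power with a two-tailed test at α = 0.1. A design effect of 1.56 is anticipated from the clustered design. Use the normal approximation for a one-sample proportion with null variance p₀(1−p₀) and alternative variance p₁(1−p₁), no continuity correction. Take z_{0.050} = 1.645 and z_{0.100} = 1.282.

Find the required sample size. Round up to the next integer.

n = [z_{α/2}·√(p₀q₀) + z_β·√(p₁q₁)]² / (p₁ − p₀)²
  = [1.645·√(0.12·0.88) + 1.282·√(0.24·0.76)]² / (0.12)²
  = [1.645·0.3250 + 1.282·0.4271]² / 0.0144
  = [1.0821]² / 0.0144
  = 81.31
Design effect: 1.56 × 81.31 = 126.85.
Round up → n = 127.

n = 127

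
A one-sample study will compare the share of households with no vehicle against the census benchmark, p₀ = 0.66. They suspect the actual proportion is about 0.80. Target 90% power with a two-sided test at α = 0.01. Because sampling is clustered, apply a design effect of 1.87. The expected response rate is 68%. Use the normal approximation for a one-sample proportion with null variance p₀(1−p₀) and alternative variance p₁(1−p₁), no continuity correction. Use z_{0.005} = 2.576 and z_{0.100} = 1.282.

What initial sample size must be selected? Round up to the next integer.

n = [z_{α/2}·√(p₀q₀) + z_β·√(p₁q₁)]² / (p₁ − p₀)²
  = [2.576·√(0.66·0.34) + 1.282·√(0.80·0.20)]² / (0.14)²
  = [2.576·0.4737 + 1.282·0.4000]² / 0.0196
  = [1.7331]² / 0.0196
  = 153.24
Design effect: 1.87 × 153.24 = 286.56.
Adjust for 68% response: 286.56 / 0.68 = 421.42.
Round up → n = 422.

n = 422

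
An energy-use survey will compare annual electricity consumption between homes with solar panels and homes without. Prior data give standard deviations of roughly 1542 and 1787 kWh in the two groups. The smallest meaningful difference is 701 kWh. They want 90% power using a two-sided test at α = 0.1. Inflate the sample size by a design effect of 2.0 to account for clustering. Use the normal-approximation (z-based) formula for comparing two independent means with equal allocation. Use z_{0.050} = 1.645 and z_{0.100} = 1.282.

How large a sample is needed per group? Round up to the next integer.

n = 195 per group

n = (z_{α/2} + z_β)² · (σ₁² + σ₂²) / δ²
  = (1.645 + 1.282)² · (1542² + 1787² = 5571133) / 701²
  = 8.5673 · 5571133 / 491401
  = 97.13
Design effect: 2.0 × 97.13 = 194.26.
Round up → n = 195 per group.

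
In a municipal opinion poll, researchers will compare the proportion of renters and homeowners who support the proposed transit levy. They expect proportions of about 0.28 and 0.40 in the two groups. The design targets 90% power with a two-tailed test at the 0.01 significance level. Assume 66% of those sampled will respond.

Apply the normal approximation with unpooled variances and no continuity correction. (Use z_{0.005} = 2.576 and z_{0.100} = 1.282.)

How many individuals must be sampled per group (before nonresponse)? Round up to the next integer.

n = (z_{α/2} + z_β)² · [p₁(1−p₁) + p₂(1−p₂)] / (p₁ − p₂)²
  = (2.576 + 1.282)² · (0.28·0.72 + 0.40·0.60) / (-0.12)²
  = (3.858)² · (0.2016 + 0.2400) / 0.0144
  = 14.8842 · 0.4416 / 0.0144
  = 456.45
Adjust for 66% response: 456.45 / 0.66 = 691.59.
Round up → n = 692 per group.

n = 692 per group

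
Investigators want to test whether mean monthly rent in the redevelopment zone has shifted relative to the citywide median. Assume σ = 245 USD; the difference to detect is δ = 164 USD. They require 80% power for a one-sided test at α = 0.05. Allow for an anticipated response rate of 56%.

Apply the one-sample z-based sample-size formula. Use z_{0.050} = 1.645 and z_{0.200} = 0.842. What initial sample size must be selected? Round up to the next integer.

n = (z_α + z_β)² · σ² / δ²
  = (1.645 + 0.842)² · 245² / 164²
  = 6.1852 · 60025 / 26896
  = 13.80
Adjust for 56% response: 13.80 / 0.56 = 24.65.
Round up → n = 25.

n = 25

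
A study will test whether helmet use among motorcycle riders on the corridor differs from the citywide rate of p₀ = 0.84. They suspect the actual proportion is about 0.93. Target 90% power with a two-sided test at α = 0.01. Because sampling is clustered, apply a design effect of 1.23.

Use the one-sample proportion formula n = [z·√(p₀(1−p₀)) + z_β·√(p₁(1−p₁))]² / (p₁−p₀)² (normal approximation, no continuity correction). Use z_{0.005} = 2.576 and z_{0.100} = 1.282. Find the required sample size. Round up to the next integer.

n = [z_{α/2}·√(p₀q₀) + z_β·√(p₁q₁)]² / (p₁ − p₀)²
  = [2.576·√(0.84·0.16) + 1.282·√(0.93·0.07)]² / (0.09)²
  = [2.576·0.3666 + 1.282·0.2551]² / 0.0081
  = [1.2715]² / 0.0081
  = 199.59
Design effect: 1.23 × 199.59 = 245.49.
Round up → n = 246.

n = 246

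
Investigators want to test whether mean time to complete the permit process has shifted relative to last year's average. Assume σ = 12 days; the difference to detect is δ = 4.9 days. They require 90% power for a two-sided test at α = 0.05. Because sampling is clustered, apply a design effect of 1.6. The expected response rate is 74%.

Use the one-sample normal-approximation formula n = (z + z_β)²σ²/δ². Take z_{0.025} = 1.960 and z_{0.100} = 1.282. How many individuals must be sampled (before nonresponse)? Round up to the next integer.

n = (z_{α/2} + z_β)² · σ² / δ²
  = (1.960 + 1.282)² · 12² / 4.9²
  = 10.5106 · 144 / 24.01
  = 63.04
Design effect: 1.6 × 63.04 = 100.86.
Adjust for 74% response: 100.86 / 0.74 = 136.30.
Round up → n = 137.

n = 137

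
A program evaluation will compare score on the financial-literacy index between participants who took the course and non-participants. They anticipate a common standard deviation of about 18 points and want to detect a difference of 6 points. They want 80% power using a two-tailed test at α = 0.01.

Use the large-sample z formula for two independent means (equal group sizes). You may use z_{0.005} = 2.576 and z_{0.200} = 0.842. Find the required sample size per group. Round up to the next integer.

n = 211 per group

n = (z_{α/2} + z_β)² · (σ₁² + σ₂²) / δ²
  = (2.576 + 0.842)² · (2·18² = 648) / 6²
  = 11.6827 · 648 / 36
  = 210.29
Round up → n = 211 per group.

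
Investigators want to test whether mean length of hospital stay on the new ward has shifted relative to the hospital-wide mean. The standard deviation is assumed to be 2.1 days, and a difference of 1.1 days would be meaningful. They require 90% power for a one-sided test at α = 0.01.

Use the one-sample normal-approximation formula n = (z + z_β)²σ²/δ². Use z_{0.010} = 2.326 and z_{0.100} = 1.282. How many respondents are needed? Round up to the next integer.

n = 48

n = (z_α + z_β)² · σ² / δ²
  = (2.326 + 1.282)² · 2.1² / 1.1²
  = 13.0177 · 4.41 / 1.21
  = 47.44
Round up → n = 48.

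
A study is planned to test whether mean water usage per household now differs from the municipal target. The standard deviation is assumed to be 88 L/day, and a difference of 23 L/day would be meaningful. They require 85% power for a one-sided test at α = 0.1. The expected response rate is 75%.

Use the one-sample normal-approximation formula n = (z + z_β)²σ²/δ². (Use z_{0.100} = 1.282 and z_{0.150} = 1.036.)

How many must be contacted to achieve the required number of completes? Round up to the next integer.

n = 105

n = (z_α + z_β)² · σ² / δ²
  = (1.282 + 1.036)² · 88² / 23²
  = 5.3731 · 7744 / 529
  = 78.66
Adjust for 75% response: 78.66 / 0.75 = 104.88.
Round up → n = 105.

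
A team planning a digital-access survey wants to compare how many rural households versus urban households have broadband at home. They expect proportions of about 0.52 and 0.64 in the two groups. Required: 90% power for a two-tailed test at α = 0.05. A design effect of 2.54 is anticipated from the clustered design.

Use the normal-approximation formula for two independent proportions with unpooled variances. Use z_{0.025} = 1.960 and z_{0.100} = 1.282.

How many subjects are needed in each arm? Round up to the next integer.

n = 890 per group

n = (z_{α/2} + z_β)² · [p₁(1−p₁) + p₂(1−p₂)] / (p₁ − p₂)²
  = (1.960 + 1.282)² · (0.52·0.48 + 0.64·0.36) / (-0.12)²
  = (3.242)² · (0.2496 + 0.2304) / 0.0144
  = 10.5106 · 0.4800 / 0.0144
  = 350.35
Design effect: 2.54 × 350.35 = 889.89.
Round up → n = 890 per group.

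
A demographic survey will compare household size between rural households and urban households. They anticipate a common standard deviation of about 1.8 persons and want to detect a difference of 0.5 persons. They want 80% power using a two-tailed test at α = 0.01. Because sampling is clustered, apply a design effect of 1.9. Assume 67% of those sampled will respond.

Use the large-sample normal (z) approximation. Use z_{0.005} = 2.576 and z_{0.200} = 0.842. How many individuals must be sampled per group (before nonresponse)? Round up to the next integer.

n = (z_{α/2} + z_β)² · (σ₁² + σ₂²) / δ²
  = (2.576 + 0.842)² · (2·1.8² = 6.48) / 0.5²
  = 11.6827 · 6.48 / 0.25
  = 302.82
Design effect: 1.9 × 302.82 = 575.35.
Adjust for 67% response: 575.35 / 0.67 = 858.73.
Round up → n = 859 per group.

n = 859 per group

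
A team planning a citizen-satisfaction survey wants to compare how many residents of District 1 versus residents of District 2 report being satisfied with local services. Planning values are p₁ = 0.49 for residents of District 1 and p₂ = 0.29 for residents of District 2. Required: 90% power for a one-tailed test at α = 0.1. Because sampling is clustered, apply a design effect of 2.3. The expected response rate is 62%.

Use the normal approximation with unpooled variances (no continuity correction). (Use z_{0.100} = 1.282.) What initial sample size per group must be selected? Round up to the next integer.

n = (z_α + z_β)² · [p₁(1−p₁) + p₂(1−p₂)] / (p₁ − p₂)²
  = (1.282 + 1.282)² · (0.49·0.51 + 0.29·0.71) / (0.20)²
  = (2.564)² · (0.2499 + 0.2059) / 0.0400
  = 6.5741 · 0.4558 / 0.0400
  = 74.91
Design effect: 2.3 × 74.91 = 172.30.
Adjust for 62% response: 172.30 / 0.62 = 277.90.
Round up → n = 278 per group.

n = 278 per group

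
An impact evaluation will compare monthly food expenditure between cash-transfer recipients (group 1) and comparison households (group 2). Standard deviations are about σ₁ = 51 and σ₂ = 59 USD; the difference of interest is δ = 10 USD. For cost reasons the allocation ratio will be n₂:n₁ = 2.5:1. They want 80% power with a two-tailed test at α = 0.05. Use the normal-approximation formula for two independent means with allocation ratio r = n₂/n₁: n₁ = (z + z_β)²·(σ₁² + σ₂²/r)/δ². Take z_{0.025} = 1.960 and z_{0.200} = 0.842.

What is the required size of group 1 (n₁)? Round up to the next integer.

n₁ = 314

n₁ = (z_{α/2} + z_β)² · (σ₁² + σ₂²/r) / δ²
   = (1.960 + 0.842)² · (51² + 59²/2.5) / 10²
   = 7.8512 · (2601 + 1392.4) / 100
   = 7.8512 · 3993.4 / 100
   = 313.53
Round up → n₁ = 314; n₂ = r·n₁ = 2.5 × 314 = 785.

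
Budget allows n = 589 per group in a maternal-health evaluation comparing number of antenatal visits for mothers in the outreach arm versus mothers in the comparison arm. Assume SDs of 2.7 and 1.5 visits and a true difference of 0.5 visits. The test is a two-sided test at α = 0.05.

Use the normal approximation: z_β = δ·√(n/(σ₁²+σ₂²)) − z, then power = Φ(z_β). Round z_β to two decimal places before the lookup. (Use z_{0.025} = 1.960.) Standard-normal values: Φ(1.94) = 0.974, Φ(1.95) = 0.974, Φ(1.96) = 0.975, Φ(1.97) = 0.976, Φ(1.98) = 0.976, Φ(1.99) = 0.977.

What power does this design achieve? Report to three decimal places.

z_β = δ·√(n/(σ₁²+σ₂²)) − z_{α/2}
    = 0.5 · √(589/9.54) − 1.960
    = 0.5 · 7.85748 − 1.960
    = 3.9287 − 1.960 = 1.9687 → 1.97
Power = Φ(1.97) = 0.976.

Power ≈ 0.976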